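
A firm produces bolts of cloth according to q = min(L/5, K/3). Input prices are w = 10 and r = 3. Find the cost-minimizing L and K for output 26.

With a fixed-proportions technology, the cost-minimizing bundle uses no slack in either input: L/5 = K/3 = q.
So L = 5·26 = 130 and K = 3·26 = 78.

L* = 130, K* = 78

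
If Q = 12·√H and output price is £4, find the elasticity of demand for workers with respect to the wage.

MP_H = (1/2)·12·H^(-1/2), so P·MP_H = w gives 24·H^(-1/2) = w.
Solving, H(w) = (24/w)^(2). This is a constant-elasticity form: H ∝ w^(−2), so ε = −2.

ε = -2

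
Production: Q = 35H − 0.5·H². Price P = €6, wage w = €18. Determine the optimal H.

The marginal product of H is MP_H = 35 − H.
A price-taking firm hires until the value of the marginal product equals the wage: P·MP_H = w, so 6·(35 − H) = 18.
Then 35 − H = 3, giving H = 32.

H* = 32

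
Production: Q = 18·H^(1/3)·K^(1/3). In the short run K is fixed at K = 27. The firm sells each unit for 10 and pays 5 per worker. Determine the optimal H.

H* = 216

With K = 27, MP_H = (1/3)·18·H^(-2/3)·27^(1/3) = 18·H^(-2/3).
Profit maximization for a price taker requires P·MP_H = w: 10·18·H^(-2/3) = 5.
So H^(-2/3) = 1/36, which gives H = 216.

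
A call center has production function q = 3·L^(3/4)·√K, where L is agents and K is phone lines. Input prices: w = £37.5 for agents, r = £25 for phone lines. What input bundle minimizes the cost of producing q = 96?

Cost minimization requires the marginal rate of technical substitution to equal the input-price ratio: MP_L/MP_K = w/r.
Here MP_L/MP_K = (3/4)·(K/L)/(1/2) = 1.5·(K/L). Setting this equal to 37.5/25 = 1.5 gives K = L.
Substituting into q = 96: 3·L^(3/4)·(L)^(1/2) = 96.
Solving, L = 16 and K = 16.

L* = 16, K* = 16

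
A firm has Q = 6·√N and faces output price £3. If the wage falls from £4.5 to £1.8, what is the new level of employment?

N* = 25

From P·MP_N = w with MP_N = 3·N^(-1/2), the labor demand is N(w) = (9/w)^(2).
At w = 4.5: N = 4. At w = 1.8: N = 25.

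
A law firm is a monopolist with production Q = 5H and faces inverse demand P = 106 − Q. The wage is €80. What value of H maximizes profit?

Marginal revenue from the inverse demand is MR = 106 − 2Q.
The marginal product is MP_H = 5.
A monopolist hires until marginal revenue product equals the wage: MR·MP_H = w.
(106 − 10H)·5 = 80, so H = 9.

H* = 9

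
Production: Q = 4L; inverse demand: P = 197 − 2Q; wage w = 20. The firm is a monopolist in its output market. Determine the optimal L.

Marginal revenue from the inverse demand is MR = 197 − 4Q.
The marginal product is MP_L = 4.
A monopolist hires until marginal revenue product equals the wage: MR·MP_L = w.
(197 − 16L)·4 = 20, so L = 12.

L* = 12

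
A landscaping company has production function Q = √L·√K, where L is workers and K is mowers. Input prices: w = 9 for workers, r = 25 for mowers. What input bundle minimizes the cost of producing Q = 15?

L* = 25, K* = 9

Cost minimization requires the marginal rate of technical substitution to equal the input-price ratio: MP_L/MP_K = w/r.
Here MP_L/MP_K = (1/2)·(K/L)/(1/2) = (K/L). Setting this equal to 9/25 = 0.36 gives K = 0.36L.
Substituting into Q = 15: L^(1/2)·(0.36L)^(1/2) = 15.
Solving, L = 25 and K = 9.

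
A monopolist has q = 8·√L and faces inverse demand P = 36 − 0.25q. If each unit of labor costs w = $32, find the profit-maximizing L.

Marginal revenue from the inverse demand is MR = 36 − 0.5q.
The marginal product is MP_L = 4·L^(-1/2).
A monopolist hires until marginal revenue product equals the wage: MR·MP_L = w.
At L, q = 8·√L. Substituting and solving: (36 − 4·√L)·4·L^(-1/2) = 32 gives L = 9.

L* = 9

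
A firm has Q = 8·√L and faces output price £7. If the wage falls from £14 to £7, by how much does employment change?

From P·MP_L = w with MP_L = 4·L^(-1/2), the labor demand is L(w) = (28/w)^(2).
At w = 14: L = 4. At w = 7: L = 16.
ΔL = 16 − 4 = 12.

ΔL = 12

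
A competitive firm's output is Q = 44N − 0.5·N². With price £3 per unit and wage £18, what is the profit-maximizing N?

The marginal product of N is MP_N = 44 − N.
A price-taking firm hires until the value of the marginal product equals the wage: P·MP_N = w, so 3·(44 − N) = 18.
Then 44 − N = 6, giving N = 38.

N* = 38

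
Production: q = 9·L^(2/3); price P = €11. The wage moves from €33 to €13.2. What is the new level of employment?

From P·MP_L = w with MP_L = 6·L^(-1/3), the labor demand is L(w) = (66/w)^(3).
At w = 33: L = 8. At w = 13.2: L = 125.

L* = 125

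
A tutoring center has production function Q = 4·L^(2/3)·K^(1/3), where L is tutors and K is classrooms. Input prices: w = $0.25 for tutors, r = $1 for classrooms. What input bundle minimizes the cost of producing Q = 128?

Cost minimization requires the marginal rate of technical substitution to equal the input-price ratio: MP_L/MP_K = w/r.
Here MP_L/MP_K = (2/3)·(K/L)/(1/3) = 2·(K/L). Setting this equal to 0.25/1 = 0.25 gives K = 0.125L.
Substituting into Q = 128: 4·L^(2/3)·(0.125L)^(1/3) = 128.
Solving, L = 64 and K = 8.

L* = 64, K* = 8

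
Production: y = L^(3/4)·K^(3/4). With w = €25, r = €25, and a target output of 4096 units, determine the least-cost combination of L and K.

Cost minimization requires the marginal rate of technical substitution to equal the input-price ratio: MP_L/MP_K = w/r.
Here MP_L/MP_K = (3/4)·(K/L)/(3/4) = (K/L). Setting this equal to 25/25 = 1 gives K = L.
Substituting into y = 4096: L^(3/4)·(L)^(3/4) = 4096.
Solving, L = 256 and K = 256.

L* = 256, K* = 256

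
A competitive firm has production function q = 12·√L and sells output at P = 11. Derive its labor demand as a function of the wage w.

L(w) = 4356/w²

MP_L = (1/2)·12·L^(-1/2) = 6·L^(-1/2).
Setting P·MP_L = w: 66·L^(-1/2) = w.
Solving for L: L^(-1/2) = w/66, so L = (66/w)^(2).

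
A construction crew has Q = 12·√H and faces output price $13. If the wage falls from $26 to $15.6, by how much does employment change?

From P·MP_H = w with MP_H = 6·H^(-1/2), the labor demand is H(w) = (78/w)^(2).
At w = 26: H = 9. At w = 15.6: H = 25.
ΔH = 25 − 9 = 16.

ΔH = 16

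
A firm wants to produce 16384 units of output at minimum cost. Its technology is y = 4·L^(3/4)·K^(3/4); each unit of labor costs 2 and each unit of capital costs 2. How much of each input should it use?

L* = 256, K* = 256

Cost minimization requires the marginal rate of technical substitution to equal the input-price ratio: MP_L/MP_K = w/r.
Here MP_L/MP_K = (3/4)·(K/L)/(3/4) = (K/L). Setting this equal to 2/2 = 1 gives K = L.
Substituting into y = 16384: 4·L^(3/4)·(L)^(3/4) = 16384.
Solving, L = 256 and K = 256.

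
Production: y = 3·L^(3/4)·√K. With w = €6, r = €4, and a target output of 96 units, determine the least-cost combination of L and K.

Cost minimization requires the marginal rate of technical substitution to equal the input-price ratio: MP_L/MP_K = w/r.
Here MP_L/MP_K = (3/4)·(K/L)/(1/2) = 1.5·(K/L). Setting this equal to 6/4 = 1.5 gives K = L.
Substituting into y = 96: 3·L^(3/4)·(L)^(1/2) = 96.
Solving, L = 16 and K = 16.

L* = 16, K* = 16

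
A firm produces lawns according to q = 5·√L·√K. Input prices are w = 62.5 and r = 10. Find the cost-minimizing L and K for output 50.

L* = 4, K* = 25

Cost minimization requires the marginal rate of technical substitution to equal the input-price ratio: MP_L/MP_K = w/r.
Here MP_L/MP_K = (1/2)·(K/L)/(1/2) = (K/L). Setting this equal to 62.5/10 = 6.25 gives K = 6.25L.
Substituting into q = 50: 5·L^(1/2)·(6.25L)^(1/2) = 50.
Solving, L = 4 and K = 25.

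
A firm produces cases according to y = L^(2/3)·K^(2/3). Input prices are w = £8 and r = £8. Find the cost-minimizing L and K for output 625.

Cost minimization requires the marginal rate of technical substitution to equal the input-price ratio: MP_L/MP_K = w/r.
Here MP_L/MP_K = (2/3)·(K/L)/(2/3) = (K/L). Setting this equal to 8/8 = 1 gives K = L.
Substituting into y = 625: L^(2/3)·(L)^(2/3) = 625.
Solving, L = 125 and K = 125.

L* = 125, K* = 125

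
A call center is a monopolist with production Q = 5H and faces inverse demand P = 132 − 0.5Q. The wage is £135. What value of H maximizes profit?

Marginal revenue from the inverse demand is MR = 132 − Q.
The marginal product is MP_H = 5.
A monopolist hires until marginal revenue product equals the wage: MR·MP_H = w.
(132 − 5H)·5 = 135, so H = 21.

H* = 21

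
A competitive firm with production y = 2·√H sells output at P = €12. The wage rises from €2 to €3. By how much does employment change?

ΔH = -20

From P·MP_H = w with MP_H = H^(-1/2), the labor demand is H(w) = (12/w)^(2).
At w = 2: H = 36. At w = 3: H = 16.
ΔH = 16 − 36 = -20.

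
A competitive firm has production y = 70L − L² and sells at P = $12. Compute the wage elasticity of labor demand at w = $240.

From P·MP_L = w with MP_L = 70 − 2L, labor demand is L(w) = (70 − w/12)/2.
dL/dw = −1/(24) = -1/24.
At w = 240, L = 25, so ε = (dL/dw)·(w/L) = (-1/24)·(240/25) = -0.4.

ε = -0.4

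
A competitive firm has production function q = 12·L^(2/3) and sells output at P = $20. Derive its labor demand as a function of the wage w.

MP_L = (2/3)·12·L^(-1/3) = 8·L^(-1/3).
Setting P·MP_L = w: 160·L^(-1/3) = w.
Solving for L: L^(-1/3) = w/160, so L = (160/w)^(3).

L(w) = 4096000/w³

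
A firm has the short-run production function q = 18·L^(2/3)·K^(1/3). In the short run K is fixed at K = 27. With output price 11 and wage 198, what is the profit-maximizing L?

L* = 8

With K = 27, MP_L = (2/3)·18·L^(-1/3)·27^(1/3) = 36·L^(-1/3).
Profit maximization for a price taker requires P·MP_L = w: 11·36·L^(-1/3) = 198.
So L^(-1/3) = 0.5, which gives L = 8.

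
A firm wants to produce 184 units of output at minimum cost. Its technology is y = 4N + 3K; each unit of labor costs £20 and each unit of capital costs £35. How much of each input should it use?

The inputs are perfect substitutes, so the firm uses whichever has the lower cost per unit of output.
Cost per unit of output via N is w/4 = 5; via K it is r/3 = 35/3. N is cheaper.
Producing y = 184 with N alone: N = 46, K = 0.

N* = 46, K* = 0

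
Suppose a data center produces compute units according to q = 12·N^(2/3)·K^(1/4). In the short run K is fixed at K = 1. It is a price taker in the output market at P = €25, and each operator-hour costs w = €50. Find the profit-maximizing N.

N* = 64

With K = 1, MP_N = (2/3)·12·N^(-1/3)·1^(1/4) = 8·N^(-1/3).
Profit maximization for a price taker requires P·MP_N = w: 25·8·N^(-1/3) = 50.
So N^(-1/3) = 0.25, which gives N = 64.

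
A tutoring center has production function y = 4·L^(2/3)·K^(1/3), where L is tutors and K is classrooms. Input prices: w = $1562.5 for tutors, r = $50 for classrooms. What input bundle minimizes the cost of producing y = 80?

Cost minimization requires the marginal rate of technical substitution to equal the input-price ratio: MP_L/MP_K = w/r.
Here MP_L/MP_K = (2/3)·(K/L)/(1/3) = 2·(K/L). Setting this equal to 1562.5/50 = 31.25 gives K = 15.625L.
Substituting into y = 80: 4·L^(2/3)·(15.625L)^(1/3) = 80.
Solving, L = 8 and K = 125.

L* = 8, K* = 125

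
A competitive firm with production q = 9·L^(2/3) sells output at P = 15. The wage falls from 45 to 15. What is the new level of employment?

From P·MP_L = w with MP_L = 6·L^(-1/3), the labor demand is L(w) = (90/w)^(3).
At w = 45: L = 8. At w = 15: L = 216.

L* = 216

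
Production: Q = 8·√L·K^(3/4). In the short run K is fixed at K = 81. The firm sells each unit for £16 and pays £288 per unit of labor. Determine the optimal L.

With K = 81, MP_L = (1/2)·8·L^(-1/2)·81^(3/4) = 108·L^(-1/2).
Profit maximization for a price taker requires P·MP_L = w: 16·108·L^(-1/2) = 288.
So L^(-1/2) = 1/6, which gives L = 36.

L* = 36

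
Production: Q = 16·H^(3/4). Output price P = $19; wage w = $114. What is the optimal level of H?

MP_H = (3/4)·16·H^(-1/4) = 12·H^(-1/4).
Profit maximization for a price taker requires P·MP_H = w: 19·12·H^(-1/4) = 114.
So H^(-1/4) = 0.5, which gives H = 16.

H* = 16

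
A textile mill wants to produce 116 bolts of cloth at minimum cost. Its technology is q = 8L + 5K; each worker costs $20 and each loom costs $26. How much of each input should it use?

The inputs are perfect substitutes, so the firm uses whichever has the lower cost per unit of output.
Cost per unit of output via L is w/8 = 2.5; via K it is r/5 = 5.2. L is cheaper.
Producing q = 116 with L alone: L = 14.5, K = 0.

L* = 14.5, K* = 0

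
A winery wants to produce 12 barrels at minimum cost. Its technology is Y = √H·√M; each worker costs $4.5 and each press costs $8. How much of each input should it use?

H* = 16, M* = 9

Cost minimization requires the marginal rate of technical substitution to equal the input-price ratio: MP_H/MP_M = w/r.
Here MP_H/MP_M = (1/2)·(M/H)/(1/2) = (M/H). Setting this equal to 4.5/8 = 0.5625 gives M = 0.5625H.
Substituting into Y = 12: H^(1/2)·(0.5625H)^(1/2) = 12.
Solving, H = 16 and M = 9.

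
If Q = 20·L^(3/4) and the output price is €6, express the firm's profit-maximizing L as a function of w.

L(w) = (90/w)^(4)

MP_L = (3/4)·20·L^(-1/4) = 15·L^(-1/4).
Setting P·MP_L = w: 90·L^(-1/4) = w.
Solving for L: L^(-1/4) = w/90, so L = (90/w)^(4).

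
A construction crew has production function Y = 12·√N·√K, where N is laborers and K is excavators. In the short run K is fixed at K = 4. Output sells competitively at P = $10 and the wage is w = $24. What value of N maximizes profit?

N* = 25

With K = 4, MP_N = (1/2)·12·N^(-1/2)·4^(1/2) = 12·N^(-1/2).
Profit maximization for a price taker requires P·MP_N = w: 10·12·N^(-1/2) = 24.
So N^(-1/2) = 0.2, which gives N = 25.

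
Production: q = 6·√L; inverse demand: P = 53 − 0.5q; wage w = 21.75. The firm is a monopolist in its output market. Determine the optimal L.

Marginal revenue from the inverse demand is MR = 53 − q.
The marginal product is MP_L = 3·L^(-1/2).
A monopolist hires until marginal revenue product equals the wage: MR·MP_L = w.
At L, q = 6·√L. Substituting and solving: (53 − 6·√L)·3·L^(-1/2) = 21.75 gives L = 16.

L* = 16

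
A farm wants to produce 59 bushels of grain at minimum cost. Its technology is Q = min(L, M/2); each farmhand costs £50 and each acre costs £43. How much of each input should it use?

With a fixed-proportions technology, the cost-minimizing bundle uses no slack in either input: L = M/2 = Q.
So L = 59 and M = 2·59 = 118.

L* = 59, M* = 118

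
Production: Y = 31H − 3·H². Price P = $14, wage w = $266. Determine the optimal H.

H* = 2

The marginal product of H is MP_H = 31 − 6H.
A price-taking firm hires until the value of the marginal product equals the wage: P·MP_H = w, so 14·(31 − 6H) = 266.
Then 31 − 6H = 19, giving H = 2.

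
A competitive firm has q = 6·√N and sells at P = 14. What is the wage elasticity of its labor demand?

ε = -2

MP_N = (1/2)·6·N^(-1/2), so P·MP_N = w gives 42·N^(-1/2) = w.
Solving, N(w) = (42/w)^(2). This is a constant-elasticity form: N ∝ w^(−2), so ε = −2.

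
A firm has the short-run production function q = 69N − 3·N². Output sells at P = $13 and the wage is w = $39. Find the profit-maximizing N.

The marginal product of N is MP_N = 69 − 6N.
A price-taking firm hires until the value of the marginal product equals the wage: P·MP_N = w, so 13·(69 − 6N) = 39.
Then 69 − 6N = 3, giving N = 11.

N* = 11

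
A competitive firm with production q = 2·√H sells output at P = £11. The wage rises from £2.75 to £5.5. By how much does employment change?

ΔH = -12

From P·MP_H = w with MP_H = H^(-1/2), the labor demand is H(w) = (11/w)^(2).
At w = 2.75: H = 16. At w = 5.5: H = 4.
ΔH = 4 − 16 = -12.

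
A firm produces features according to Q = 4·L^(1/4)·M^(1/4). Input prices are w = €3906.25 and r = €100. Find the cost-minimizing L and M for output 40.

L* = 16, M* = 625

Cost minimization requires the marginal rate of technical substitution to equal the input-price ratio: MP_L/MP_M = w/r.
Here MP_L/MP_M = (1/4)·(M/L)/(1/4) = (M/L). Setting this equal to 3906.25/100 = 39.0625 gives M = 39.0625L.
Substituting into Q = 40: 4·L^(1/4)·(39.0625L)^(1/4) = 40.
Solving, L = 16 and M = 625.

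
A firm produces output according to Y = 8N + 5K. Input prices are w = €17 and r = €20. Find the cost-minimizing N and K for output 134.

The inputs are perfect substitutes, so the firm uses whichever has the lower cost per unit of output.
Cost per unit of output via N is w/8 = 2.125; via K it is r/5 = 4. N is cheaper.
Producing Y = 134 with N alone: N = 16.75, K = 0.

N* = 16.75, K* = 0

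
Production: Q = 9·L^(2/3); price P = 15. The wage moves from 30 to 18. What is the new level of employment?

From P·MP_L = w with MP_L = 6·L^(-1/3), the labor demand is L(w) = (90/w)^(3).
At w = 30: L = 27. At w = 18: L = 125.

L* = 125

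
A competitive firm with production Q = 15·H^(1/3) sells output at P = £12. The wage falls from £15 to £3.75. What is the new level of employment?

H* = 64

From P·MP_H = w with MP_H = 5·H^(-2/3), the labor demand is H(w) = (60/w)^(3/2).
At w = 15: H = 8. At w = 3.75: H = 64.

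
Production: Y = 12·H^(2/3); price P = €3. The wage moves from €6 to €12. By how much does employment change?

From P·MP_H = w with MP_H = 8·H^(-1/3), the labor demand is H(w) = (24/w)^(3).
At w = 6: H = 64. At w = 12: H = 8.
ΔH = 8 − 64 = -56.

ΔH = -56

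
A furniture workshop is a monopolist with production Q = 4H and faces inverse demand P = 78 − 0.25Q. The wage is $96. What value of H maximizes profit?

H* = 27

Marginal revenue from the inverse demand is MR = 78 − 0.5Q.
The marginal product is MP_H = 4.
A monopolist hires until marginal revenue product equals the wage: MR·MP_H = w.
(78 − 2H)·4 = 96, so H = 27.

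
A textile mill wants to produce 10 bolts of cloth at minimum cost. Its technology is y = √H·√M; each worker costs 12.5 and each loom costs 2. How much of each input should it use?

H* = 4, M* = 25

Cost minimization requires the marginal rate of technical substitution to equal the input-price ratio: MP_H/MP_M = w/r.
Here MP_H/MP_M = (1/2)·(M/H)/(1/2) = (M/H). Setting this equal to 12.5/2 = 6.25 gives M = 6.25H.
Substituting into y = 10: H^(1/2)·(6.25H)^(1/2) = 10.
Solving, H = 4 and M = 25.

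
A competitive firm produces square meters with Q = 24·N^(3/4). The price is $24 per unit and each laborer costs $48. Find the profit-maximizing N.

N* = 6561

MP_N = (3/4)·24·N^(-1/4) = 18·N^(-1/4).
Profit maximization for a price taker requires P·MP_N = w: 24·18·N^(-1/4) = 48.
So N^(-1/4) = 1/9, which gives N = 6561.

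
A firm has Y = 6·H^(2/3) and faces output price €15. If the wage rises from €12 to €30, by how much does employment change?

ΔH = -117

From P·MP_H = w with MP_H = 4·H^(-1/3), the labor demand is H(w) = (60/w)^(3).
At w = 12: H = 125. At w = 30: H = 8.
ΔH = 8 − 125 = -117.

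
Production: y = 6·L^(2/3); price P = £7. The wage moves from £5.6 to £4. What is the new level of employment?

From P·MP_L = w with MP_L = 4·L^(-1/3), the labor demand is L(w) = (28/w)^(3).
At w = 5.6: L = 125. At w = 4: L = 343.

L* = 343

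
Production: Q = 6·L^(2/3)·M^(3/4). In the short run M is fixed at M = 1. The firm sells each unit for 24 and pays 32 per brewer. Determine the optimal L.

L* = 27

With M = 1, MP_L = (2/3)·6·L^(-1/3)·1^(3/4) = 4·L^(-1/3).
Profit maximization for a price taker requires P·MP_L = w: 24·4·L^(-1/3) = 32.
So L^(-1/3) = 1/3, which gives L = 27.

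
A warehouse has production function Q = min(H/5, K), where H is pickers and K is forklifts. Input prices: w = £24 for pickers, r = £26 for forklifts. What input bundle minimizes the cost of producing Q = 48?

H* = 240, K* = 48

With a fixed-proportions technology, the cost-minimizing bundle uses no slack in either input: H/5 = K = Q.
So H = 5·48 = 240 and K = 48.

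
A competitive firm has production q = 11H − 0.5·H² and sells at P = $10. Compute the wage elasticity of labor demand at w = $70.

ε = -1.75

From P·MP_H = w with MP_H = 11 − H, labor demand is H(w) = 11 − w/10.
dH/dw = −1/(10) = -0.1.
At w = 70, H = 4, so ε = (dH/dw)·(w/H) = (-0.1)·(70/4) = -1.75.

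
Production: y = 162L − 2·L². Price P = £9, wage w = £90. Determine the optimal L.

L* = 38

The marginal product of L is MP_L = 162 − 4L.
A price-taking firm hires until the value of the marginal product equals the wage: P·MP_L = w, so 9·(162 − 4L) = 90.
Then 162 − 4L = 10, giving L = 38.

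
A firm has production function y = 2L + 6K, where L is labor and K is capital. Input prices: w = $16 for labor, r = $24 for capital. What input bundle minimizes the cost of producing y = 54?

The inputs are perfect substitutes, so the firm uses whichever has the lower cost per unit of output.
Cost per unit of output via L is w/2 = 8; via K it is r/6 = 4. K is cheaper.
Producing y = 54 with K alone: L = 0, K = 9.

L* = 0, K* = 9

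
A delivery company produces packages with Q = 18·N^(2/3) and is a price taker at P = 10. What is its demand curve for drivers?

N(w) = 1728000/w³

MP_N = (2/3)·18·N^(-1/3) = 12·N^(-1/3).
Setting P·MP_N = w: 120·N^(-1/3) = w.
Solving for N: N^(-1/3) = w/120, so N = (120/w)^(3).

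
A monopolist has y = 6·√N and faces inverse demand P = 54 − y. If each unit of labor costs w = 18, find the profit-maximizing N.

N* = 9

Marginal revenue from the inverse demand is MR = 54 − 2y.
The marginal product is MP_N = 3·N^(-1/2).
A monopolist hires until marginal revenue product equals the wage: MR·MP_N = w.
At N, y = 6·√N. Substituting and solving: (54 − 12·√N)·3·N^(-1/2) = 18 gives N = 9.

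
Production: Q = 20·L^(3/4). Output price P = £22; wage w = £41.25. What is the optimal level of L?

L* = 4096

MP_L = (3/4)·20·L^(-1/4) = 15·L^(-1/4).
Profit maximization for a price taker requires P·MP_L = w: 22·15·L^(-1/4) = 41.25.
So L^(-1/4) = 0.125, which gives L = 4096.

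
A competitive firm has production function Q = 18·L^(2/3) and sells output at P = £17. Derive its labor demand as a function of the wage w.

MP_L = (2/3)·18·L^(-1/3) = 12·L^(-1/3).
Setting P·MP_L = w: 204·L^(-1/3) = w.
Solving for L: L^(-1/3) = w/204, so L = (204/w)^(3).

L(w) = 8489664/w³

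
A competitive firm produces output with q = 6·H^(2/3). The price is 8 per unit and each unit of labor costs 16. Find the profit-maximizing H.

H* = 8

MP_H = (2/3)·6·H^(-1/3) = 4·H^(-1/3).
Profit maximization for a price taker requires P·MP_H = w: 8·4·H^(-1/3) = 16.
So H^(-1/3) = 0.5, which gives H = 8.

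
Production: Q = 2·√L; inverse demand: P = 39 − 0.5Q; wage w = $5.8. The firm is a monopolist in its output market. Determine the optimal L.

L* = 25

Marginal revenue from the inverse demand is MR = 39 − Q.
The marginal product is MP_L = L^(-1/2).
A monopolist hires until marginal revenue product equals the wage: MR·MP_L = w.
At L, Q = 2·√L. Substituting and solving: (39 − 2·√L)·L^(-1/2) = 5.8 gives L = 25.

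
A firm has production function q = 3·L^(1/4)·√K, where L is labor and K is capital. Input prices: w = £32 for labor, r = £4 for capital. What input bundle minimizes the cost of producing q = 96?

L* = 16, K* = 256

Cost minimization requires the marginal rate of technical substitution to equal the input-price ratio: MP_L/MP_K = w/r.
Here MP_L/MP_K = (1/4)·(K/L)/(1/2) = 0.5·(K/L). Setting this equal to 32/4 = 8 gives K = 16L.
Substituting into q = 96: 3·L^(1/4)·(16L)^(1/2) = 96.
Solving, L = 16 and K = 256.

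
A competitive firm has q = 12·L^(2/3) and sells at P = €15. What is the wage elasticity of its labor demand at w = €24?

MP_L = (2/3)·12·L^(-1/3), so P·MP_L = w gives 120·L^(-1/3) = w.
Solving, L(w) = (120/w)^(3). This is a constant-elasticity form: L ∝ w^(−3), so ε = −3.

ε = -3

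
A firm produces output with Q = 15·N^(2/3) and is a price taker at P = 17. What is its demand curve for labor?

MP_N = (2/3)·15·N^(-1/3) = 10·N^(-1/3).
Setting P·MP_N = w: 170·N^(-1/3) = w.
Solving for N: N^(-1/3) = w/170, so N = (170/w)^(3).

N(w) = 4913000/w³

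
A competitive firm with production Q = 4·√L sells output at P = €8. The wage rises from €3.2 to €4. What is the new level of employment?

L* = 16

From P·MP_L = w with MP_L = 2·L^(-1/2), the labor demand is L(w) = (16/w)^(2).
At w = 3.2: L = 25. At w = 4: L = 16.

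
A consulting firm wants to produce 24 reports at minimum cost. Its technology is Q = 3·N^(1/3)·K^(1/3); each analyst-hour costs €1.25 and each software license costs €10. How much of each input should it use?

Cost minimization requires the marginal rate of technical substitution to equal the input-price ratio: MP_N/MP_K = w/r.
Here MP_N/MP_K = (1/3)·(K/N)/(1/3) = (K/N). Setting this equal to 1.25/10 = 0.125 gives K = 0.125N.
Substituting into Q = 24: 3·N^(1/3)·(0.125N)^(1/3) = 24.
Solving, N = 64 and K = 8.

N* = 64, K* = 8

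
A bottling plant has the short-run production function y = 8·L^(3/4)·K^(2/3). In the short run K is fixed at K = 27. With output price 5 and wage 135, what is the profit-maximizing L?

L* = 16

With K = 27, MP_L = (3/4)·8·L^(-1/4)·27^(2/3) = 54·L^(-1/4).
Profit maximization for a price taker requires P·MP_L = w: 5·54·L^(-1/4) = 135.
So L^(-1/4) = 0.5, which gives L = 16.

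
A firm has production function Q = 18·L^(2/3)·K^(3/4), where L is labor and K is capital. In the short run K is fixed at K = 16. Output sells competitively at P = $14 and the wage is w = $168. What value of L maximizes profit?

L* = 512

With K = 16, MP_L = (2/3)·18·L^(-1/3)·16^(3/4) = 96·L^(-1/3).
Profit maximization for a price taker requires P·MP_L = w: 14·96·L^(-1/3) = 168.
So L^(-1/3) = 0.125, which gives L = 512.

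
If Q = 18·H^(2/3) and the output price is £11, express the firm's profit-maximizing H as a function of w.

H(w) = 2299968/w³

MP_H = (2/3)·18·H^(-1/3) = 12·H^(-1/3).
Setting P·MP_H = w: 132·H^(-1/3) = w.
Solving for H: H^(-1/3) = w/132, so H = (132/w)^(3).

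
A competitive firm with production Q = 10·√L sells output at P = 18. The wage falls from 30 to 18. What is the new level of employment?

From P·MP_L = w with MP_L = 5·L^(-1/2), the labor demand is L(w) = (90/w)^(2).
At w = 30: L = 9. At w = 18: L = 25.

L* = 25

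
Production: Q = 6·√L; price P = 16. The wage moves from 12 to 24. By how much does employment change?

ΔL = -12

From P·MP_L = w with MP_L = 3·L^(-1/2), the labor demand is L(w) = (48/w)^(2).
At w = 12: L = 16. At w = 24: L = 4.
ΔL = 4 − 16 = -12.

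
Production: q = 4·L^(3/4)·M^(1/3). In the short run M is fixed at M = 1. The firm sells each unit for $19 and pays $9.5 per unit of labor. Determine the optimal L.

With M = 1, MP_L = (3/4)·4·L^(-1/4)·1^(1/3) = 3·L^(-1/4).
Profit maximization for a price taker requires P·MP_L = w: 19·3·L^(-1/4) = 9.5.
So L^(-1/4) = 1/6, which gives L = 1296.

L* = 1296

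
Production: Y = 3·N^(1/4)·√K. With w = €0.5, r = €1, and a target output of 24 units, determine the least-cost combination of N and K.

N* = 16, K* = 16

Cost minimization requires the marginal rate of technical substitution to equal the input-price ratio: MP_N/MP_K = w/r.
Here MP_N/MP_K = (1/4)·(K/N)/(1/2) = 0.5·(K/N). Setting this equal to 0.5/1 = 0.5 gives K = N.
Substituting into Y = 24: 3·N^(1/4)·(N)^(1/2) = 24.
Solving, N = 16 and K = 16.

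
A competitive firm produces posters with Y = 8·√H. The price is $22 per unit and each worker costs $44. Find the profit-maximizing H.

MP_H = (1/2)·8·H^(-1/2) = 4·H^(-1/2).
Profit maximization for a price taker requires P·MP_H = w: 22·4·H^(-1/2) = 44.
So H^(-1/2) = 0.5, which gives H = 4.

H* = 4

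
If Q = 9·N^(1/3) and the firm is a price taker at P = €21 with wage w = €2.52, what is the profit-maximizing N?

MP_N = (1/3)·9·N^(-2/3) = 3·N^(-2/3).
Profit maximization for a price taker requires P·MP_N = w: 21·3·N^(-2/3) = 2.52.
So N^(-2/3) = 0.04, which gives N = 125.

N* = 125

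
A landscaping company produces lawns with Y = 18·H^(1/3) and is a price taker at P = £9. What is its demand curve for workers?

MP_H = (1/3)·18·H^(-2/3) = 6·H^(-2/3).
Setting P·MP_H = w: 54·H^(-2/3) = w.
Solving for H: H^(-2/3) = w/54, so H = (54/w)^(3/2).

H(w) = (54/w)^(3/2)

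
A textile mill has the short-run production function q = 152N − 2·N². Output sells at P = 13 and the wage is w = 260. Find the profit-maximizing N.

N* = 33

The marginal product of N is MP_N = 152 − 4N.
A price-taking firm hires until the value of the marginal product equals the wage: P·MP_N = w, so 13·(152 − 4N) = 260.
Then 152 − 4N = 20, giving N = 33.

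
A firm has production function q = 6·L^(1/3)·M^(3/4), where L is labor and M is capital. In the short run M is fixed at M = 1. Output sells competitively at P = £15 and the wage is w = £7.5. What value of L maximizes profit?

L* = 8

With M = 1, MP_L = (1/3)·6·L^(-2/3)·1^(3/4) = 2·L^(-2/3).
Profit maximization for a price taker requires P·MP_L = w: 15·2·L^(-2/3) = 7.5.
So L^(-2/3) = 0.25, which gives L = 8.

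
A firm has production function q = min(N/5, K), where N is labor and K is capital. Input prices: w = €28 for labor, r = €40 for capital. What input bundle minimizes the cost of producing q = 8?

With a fixed-proportions technology, the cost-minimizing bundle uses no slack in either input: N/5 = K = q.
So N = 5·8 = 40 and K = 8.

N* = 40, K* = 8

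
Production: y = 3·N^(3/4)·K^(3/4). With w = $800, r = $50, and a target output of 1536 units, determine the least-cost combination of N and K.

Cost minimization requires the marginal rate of technical substitution to equal the input-price ratio: MP_N/MP_K = w/r.
Here MP_N/MP_K = (3/4)·(K/N)/(3/4) = (K/N). Setting this equal to 800/50 = 16 gives K = 16N.
Substituting into y = 1536: 3·N^(3/4)·(16N)^(3/4) = 1536.
Solving, N = 16 and K = 256.

N* = 16, K* = 256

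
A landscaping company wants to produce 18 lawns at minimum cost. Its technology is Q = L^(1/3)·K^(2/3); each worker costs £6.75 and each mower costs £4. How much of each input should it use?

Cost minimization requires the marginal rate of technical substitution to equal the input-price ratio: MP_L/MP_K = w/r.
Here MP_L/MP_K = (1/3)·(K/L)/(2/3) = 0.5·(K/L). Setting this equal to 6.75/4 = 1.6875 gives K = 3.375L.
Substituting into Q = 18: L^(1/3)·(3.375L)^(2/3) = 18.
Solving, L = 8 and K = 27.

L* = 8, K* = 27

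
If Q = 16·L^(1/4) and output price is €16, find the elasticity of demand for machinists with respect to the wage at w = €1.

ε = -4/3

MP_L = (1/4)·16·L^(-3/4), so P·MP_L = w gives 64·L^(-3/4) = w.
Solving, L(w) = (64/w)^(4/3). This is a constant-elasticity form: L ∝ w^(−4/3), so ε = −4/3.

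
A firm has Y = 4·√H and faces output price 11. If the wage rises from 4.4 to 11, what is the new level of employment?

From P·MP_H = w with MP_H = 2·H^(-1/2), the labor demand is H(w) = (22/w)^(2).
At w = 4.4: H = 25. At w = 11: H = 4.

H* = 4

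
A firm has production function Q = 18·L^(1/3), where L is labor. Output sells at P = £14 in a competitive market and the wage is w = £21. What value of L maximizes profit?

MP_L = (1/3)·18·L^(-2/3) = 6·L^(-2/3).
Profit maximization for a price taker requires P·MP_L = w: 14·6·L^(-2/3) = 21.
So L^(-2/3) = 0.25, which gives L = 8.

L* = 8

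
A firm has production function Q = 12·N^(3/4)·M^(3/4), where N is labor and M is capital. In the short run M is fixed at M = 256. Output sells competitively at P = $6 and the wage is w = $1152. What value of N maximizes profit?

N* = 81

With M = 256, MP_N = (3/4)·12·N^(-1/4)·256^(3/4) = 576·N^(-1/4).
Profit maximization for a price taker requires P·MP_N = w: 6·576·N^(-1/4) = 1152.
So N^(-1/4) = 1/3, which gives N = 81.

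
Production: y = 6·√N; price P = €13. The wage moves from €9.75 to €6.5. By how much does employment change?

From P·MP_N = w with MP_N = 3·N^(-1/2), the labor demand is N(w) = (39/w)^(2).
At w = 9.75: N = 16. At w = 6.5: N = 36.
ΔN = 36 − 16 = 20.

ΔN = 20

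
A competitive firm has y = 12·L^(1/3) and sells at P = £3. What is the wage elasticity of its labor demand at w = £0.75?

ε = -1.5

MP_L = (1/3)·12·L^(-2/3), so P·MP_L = w gives 12·L^(-2/3) = w.
Solving, L(w) = (12/w)^(3/2). This is a constant-elasticity form: L ∝ w^(−3/2), so ε = −3/2.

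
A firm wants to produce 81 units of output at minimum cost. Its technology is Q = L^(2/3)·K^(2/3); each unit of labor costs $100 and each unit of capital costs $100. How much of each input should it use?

Cost minimization requires the marginal rate of technical substitution to equal the input-price ratio: MP_L/MP_K = w/r.
Here MP_L/MP_K = (2/3)·(K/L)/(2/3) = (K/L). Setting this equal to 100/100 = 1 gives K = L.
Substituting into Q = 81: L^(2/3)·(L)^(2/3) = 81.
Solving, L = 27 and K = 27.

L* = 27, K* = 27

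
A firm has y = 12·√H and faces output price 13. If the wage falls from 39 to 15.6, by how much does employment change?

From P·MP_H = w with MP_H = 6·H^(-1/2), the labor demand is H(w) = (78/w)^(2).
At w = 39: H = 4. At w = 15.6: H = 25.
ΔH = 25 − 4 = 21.

ΔH = 21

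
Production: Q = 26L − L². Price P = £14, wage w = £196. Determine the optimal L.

The marginal product of L is MP_L = 26 − 2L.
A price-taking firm hires until the value of the marginal product equals the wage: P·MP_L = w, so 14·(26 − 2L) = 196.
Then 26 − 2L = 14, giving L = 6.

L* = 6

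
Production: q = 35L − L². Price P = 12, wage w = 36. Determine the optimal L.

L* = 16

The marginal product of L is MP_L = 35 − 2L.
A price-taking firm hires until the value of the marginal product equals the wage: P·MP_L = w, so 12·(35 − 2L) = 36.
Then 35 − 2L = 3, giving L = 16.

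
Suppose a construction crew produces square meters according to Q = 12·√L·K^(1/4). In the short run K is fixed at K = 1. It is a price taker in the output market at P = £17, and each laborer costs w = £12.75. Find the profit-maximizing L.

L* = 64

With K = 1, MP_L = (1/2)·12·L^(-1/2)·1^(1/4) = 6·L^(-1/2).
Profit maximization for a price taker requires P·MP_L = w: 17·6·L^(-1/2) = 12.75.
So L^(-1/2) = 0.125, which gives L = 64.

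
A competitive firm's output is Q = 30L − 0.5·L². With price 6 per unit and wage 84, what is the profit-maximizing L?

The marginal product of L is MP_L = 30 − L.
A price-taking firm hires until the value of the marginal product equals the wage: P·MP_L = w, so 6·(30 − L) = 84.
Then 30 − L = 14, giving L = 16.

L* = 16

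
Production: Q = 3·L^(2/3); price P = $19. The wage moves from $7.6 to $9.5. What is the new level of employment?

L* = 64

From P·MP_L = w with MP_L = 2·L^(-1/3), the labor demand is L(w) = (38/w)^(3).
At w = 7.6: L = 125. At w = 9.5: L = 64.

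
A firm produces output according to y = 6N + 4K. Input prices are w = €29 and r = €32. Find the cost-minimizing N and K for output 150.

N* = 25, K* = 0

The inputs are perfect substitutes, so the firm uses whichever has the lower cost per unit of output.
Cost per unit of output via N is w/6 = 29/6; via K it is r/4 = 8. N is cheaper.
Producing y = 150 with N alone: N = 25, K = 0.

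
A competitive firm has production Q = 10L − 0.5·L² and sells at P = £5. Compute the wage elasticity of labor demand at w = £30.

ε = -1.5

From P·MP_L = w with MP_L = 10 − L, labor demand is L(w) = 10 − w/5.
dL/dw = −1/(5) = -0.2.
At w = 30, L = 4, so ε = (dL/dw)·(w/L) = (-0.2)·(30/4) = -1.5.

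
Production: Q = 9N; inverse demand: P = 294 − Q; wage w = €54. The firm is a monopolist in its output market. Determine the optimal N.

Marginal revenue from the inverse demand is MR = 294 − 2Q.
The marginal product is MP_N = 9.
A monopolist hires until marginal revenue product equals the wage: MR·MP_N = w.
(294 − 18N)·9 = 54, so N = 16.

N* = 16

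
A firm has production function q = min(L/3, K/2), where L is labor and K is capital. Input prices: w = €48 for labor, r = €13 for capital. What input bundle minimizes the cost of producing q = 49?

L* = 147, K* = 98

With a fixed-proportions technology, the cost-minimizing bundle uses no slack in either input: L/3 = K/2 = q.
So L = 3·49 = 147 and K = 2·49 = 98.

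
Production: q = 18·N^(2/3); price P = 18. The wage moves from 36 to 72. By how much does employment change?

From P·MP_N = w with MP_N = 12·N^(-1/3), the labor demand is N(w) = (216/w)^(3).
At w = 36: N = 216. At w = 72: N = 27.
ΔN = 27 − 216 = -189.

ΔN = -189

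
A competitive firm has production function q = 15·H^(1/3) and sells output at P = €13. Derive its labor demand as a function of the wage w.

MP_H = (1/3)·15·H^(-2/3) = 5·H^(-2/3).
Setting P·MP_H = w: 65·H^(-2/3) = w.
Solving for H: H^(-2/3) = w/65, so H = (65/w)^(3/2).

H(w) = (65/w)^(3/2)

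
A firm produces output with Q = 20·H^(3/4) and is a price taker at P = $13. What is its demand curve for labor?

MP_H = (3/4)·20·H^(-1/4) = 15·H^(-1/4).
Setting P·MP_H = w: 195·H^(-1/4) = w.
Solving for H: H^(-1/4) = w/195, so H = (195/w)^(4).

H(w) = (195/w)^(4)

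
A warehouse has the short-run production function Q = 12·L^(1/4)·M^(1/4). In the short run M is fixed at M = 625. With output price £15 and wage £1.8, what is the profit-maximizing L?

L* = 625

With M = 625, MP_L = (1/4)·12·L^(-3/4)·625^(1/4) = 15·L^(-3/4).
Profit maximization for a price taker requires P·MP_L = w: 15·15·L^(-3/4) = 1.8.
So L^(-3/4) = 0.008, which gives L = 625.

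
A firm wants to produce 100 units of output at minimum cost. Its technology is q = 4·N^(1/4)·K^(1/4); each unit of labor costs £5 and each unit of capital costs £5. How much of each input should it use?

Cost minimization requires the marginal rate of technical substitution to equal the input-price ratio: MP_N/MP_K = w/r.
Here MP_N/MP_K = (1/4)·(K/N)/(1/4) = (K/N). Setting this equal to 5/5 = 1 gives K = N.
Substituting into q = 100: 4·N^(1/4)·(N)^(1/4) = 100.
Solving, N = 625 and K = 625.

N* = 625, K* = 625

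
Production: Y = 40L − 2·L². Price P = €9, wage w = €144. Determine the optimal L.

L* = 6

The marginal product of L is MP_L = 40 − 4L.
A price-taking firm hires until the value of the marginal product equals the wage: P·MP_L = w, so 9·(40 − 4L) = 144.
Then 40 − 4L = 16, giving L = 6.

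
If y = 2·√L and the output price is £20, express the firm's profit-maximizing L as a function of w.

L(w) = 400/w²

MP_L = (1/2)·2·L^(-1/2) = L^(-1/2).
Setting P·MP_L = w: 20·L^(-1/2) = w.
Solving for L: L^(-1/2) = w/20, so L = (20/w)^(2).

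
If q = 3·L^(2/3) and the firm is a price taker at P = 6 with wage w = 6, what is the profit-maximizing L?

MP_L = (2/3)·3·L^(-1/3) = 2·L^(-1/3).
Profit maximization for a price taker requires P·MP_L = w: 6·2·L^(-1/3) = 6.
So L^(-1/3) = 0.5, which gives L = 8.

L* = 8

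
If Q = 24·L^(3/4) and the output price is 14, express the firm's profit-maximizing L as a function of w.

L(w) = (252/w)^(4)

MP_L = (3/4)·24·L^(-1/4) = 18·L^(-1/4).
Setting P·MP_L = w: 252·L^(-1/4) = w.
Solving for L: L^(-1/4) = w/252, so L = (252/w)^(4).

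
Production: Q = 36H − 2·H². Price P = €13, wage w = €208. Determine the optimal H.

H* = 5

The marginal product of H is MP_H = 36 − 4H.
A price-taking firm hires until the value of the marginal product equals the wage: P·MP_H = w, so 13·(36 − 4H) = 208.
Then 36 − 4H = 16, giving H = 5.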